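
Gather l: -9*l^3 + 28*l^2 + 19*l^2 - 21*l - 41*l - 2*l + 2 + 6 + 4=-9*l^3 + 47*l^2 - 64*l + 12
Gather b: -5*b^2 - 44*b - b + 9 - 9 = -5*b^2 - 45*b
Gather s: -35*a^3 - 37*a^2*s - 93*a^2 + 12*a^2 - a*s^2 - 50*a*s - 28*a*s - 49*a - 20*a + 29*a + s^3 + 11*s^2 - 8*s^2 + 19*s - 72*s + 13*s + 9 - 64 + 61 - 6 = -35*a^3 - 81*a^2 - 40*a + s^3 + s^2*(3 - a) + s*(-37*a^2 - 78*a - 40)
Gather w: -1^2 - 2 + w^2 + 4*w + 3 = w^2 + 4*w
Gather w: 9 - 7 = 2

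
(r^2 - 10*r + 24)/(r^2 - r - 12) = (r - 6)/(r + 3)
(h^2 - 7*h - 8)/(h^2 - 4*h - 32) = (h + 1)/(h + 4)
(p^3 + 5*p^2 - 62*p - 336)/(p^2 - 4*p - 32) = (p^2 + 13*p + 42)/(p + 4)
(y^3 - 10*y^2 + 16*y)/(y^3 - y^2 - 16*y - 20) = y*(-y^2 + 10*y - 16)/(-y^3 + y^2 + 16*y + 20)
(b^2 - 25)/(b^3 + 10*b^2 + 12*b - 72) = (b^2 - 25)/(b^3 + 10*b^2 + 12*b - 72)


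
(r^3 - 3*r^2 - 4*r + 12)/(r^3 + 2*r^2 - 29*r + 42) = (r + 2)/(r + 7)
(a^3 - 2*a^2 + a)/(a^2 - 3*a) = (a^2 - 2*a + 1)/(a - 3)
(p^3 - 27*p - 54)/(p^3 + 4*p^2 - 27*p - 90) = (p^2 - 3*p - 18)/(p^2 + p - 30)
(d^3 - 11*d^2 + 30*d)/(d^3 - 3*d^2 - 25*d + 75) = d*(d - 6)/(d^2 + 2*d - 15)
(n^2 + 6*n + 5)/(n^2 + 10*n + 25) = (n + 1)/(n + 5)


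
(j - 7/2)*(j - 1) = j^2 - 9*j/2 + 7/2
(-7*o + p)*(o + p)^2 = -7*o^3 - 13*o^2*p - 5*o*p^2 + p^3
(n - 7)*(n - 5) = n^2 - 12*n + 35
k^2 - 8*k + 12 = (k - 6)*(k - 2)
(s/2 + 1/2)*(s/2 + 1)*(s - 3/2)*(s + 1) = s^4/4 + 5*s^3/8 - s^2/4 - 11*s/8 - 3/4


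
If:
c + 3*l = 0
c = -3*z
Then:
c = -3*z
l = z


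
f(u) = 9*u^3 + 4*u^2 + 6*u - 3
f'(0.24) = 9.48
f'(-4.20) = 448.68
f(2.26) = 134.88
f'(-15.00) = 5961.00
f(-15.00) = -29568.00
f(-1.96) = -67.16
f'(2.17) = 150.50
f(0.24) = -1.21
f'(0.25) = 9.69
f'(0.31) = 11.07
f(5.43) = 1588.45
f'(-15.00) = 5961.00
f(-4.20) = -624.43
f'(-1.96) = 94.04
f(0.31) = -0.49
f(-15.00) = -29568.00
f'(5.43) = 845.53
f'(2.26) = 161.99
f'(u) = 27*u^2 + 8*u + 6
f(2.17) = 120.82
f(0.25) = -1.11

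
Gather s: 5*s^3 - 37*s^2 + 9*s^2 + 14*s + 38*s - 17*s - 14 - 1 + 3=5*s^3 - 28*s^2 + 35*s - 12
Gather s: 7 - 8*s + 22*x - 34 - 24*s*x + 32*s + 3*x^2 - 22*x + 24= s*(24 - 24*x) + 3*x^2 - 3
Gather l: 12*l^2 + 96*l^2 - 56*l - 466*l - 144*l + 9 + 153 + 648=108*l^2 - 666*l + 810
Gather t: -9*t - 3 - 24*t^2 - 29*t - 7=-24*t^2 - 38*t - 10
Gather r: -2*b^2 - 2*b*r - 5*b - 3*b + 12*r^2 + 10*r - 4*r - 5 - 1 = -2*b^2 - 8*b + 12*r^2 + r*(6 - 2*b) - 6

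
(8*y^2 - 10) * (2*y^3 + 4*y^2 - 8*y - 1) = 16*y^5 + 32*y^4 - 84*y^3 - 48*y^2 + 80*y + 10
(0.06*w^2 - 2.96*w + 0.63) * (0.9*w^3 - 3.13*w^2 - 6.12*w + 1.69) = 0.054*w^5 - 2.8518*w^4 + 9.4646*w^3 + 16.2447*w^2 - 8.858*w + 1.0647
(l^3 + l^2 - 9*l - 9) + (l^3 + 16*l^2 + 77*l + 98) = 2*l^3 + 17*l^2 + 68*l + 89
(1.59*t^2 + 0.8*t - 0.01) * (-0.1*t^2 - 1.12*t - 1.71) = -0.159*t^4 - 1.8608*t^3 - 3.6139*t^2 - 1.3568*t + 0.0171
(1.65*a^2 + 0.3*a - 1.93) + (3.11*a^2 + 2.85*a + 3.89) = 4.76*a^2 + 3.15*a + 1.96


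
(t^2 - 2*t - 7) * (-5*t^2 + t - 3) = -5*t^4 + 11*t^3 + 30*t^2 - t + 21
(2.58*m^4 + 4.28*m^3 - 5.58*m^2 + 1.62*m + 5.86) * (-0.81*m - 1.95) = -2.0898*m^5 - 8.4978*m^4 - 3.8262*m^3 + 9.5688*m^2 - 7.9056*m - 11.427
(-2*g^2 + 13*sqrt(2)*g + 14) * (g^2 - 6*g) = -2*g^4 + 12*g^3 + 13*sqrt(2)*g^3 - 78*sqrt(2)*g^2 + 14*g^2 - 84*g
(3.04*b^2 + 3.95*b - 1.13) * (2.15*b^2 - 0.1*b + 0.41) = 6.536*b^4 + 8.1885*b^3 - 1.5781*b^2 + 1.7325*b - 0.4633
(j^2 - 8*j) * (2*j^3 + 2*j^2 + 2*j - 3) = 2*j^5 - 14*j^4 - 14*j^3 - 19*j^2 + 24*j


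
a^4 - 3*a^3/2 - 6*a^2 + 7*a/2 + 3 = (a - 3)*(a - 1)*(a + 1/2)*(a + 2)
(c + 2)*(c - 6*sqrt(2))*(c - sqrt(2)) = c^3 - 7*sqrt(2)*c^2 + 2*c^2 - 14*sqrt(2)*c + 12*c + 24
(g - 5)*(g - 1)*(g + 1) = g^3 - 5*g^2 - g + 5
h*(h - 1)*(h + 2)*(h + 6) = h^4 + 7*h^3 + 4*h^2 - 12*h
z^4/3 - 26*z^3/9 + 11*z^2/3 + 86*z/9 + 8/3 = (z/3 + 1/3)*(z - 6)*(z - 4)*(z + 1/3)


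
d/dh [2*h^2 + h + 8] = 4*h + 1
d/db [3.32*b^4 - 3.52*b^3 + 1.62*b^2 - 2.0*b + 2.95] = 13.28*b^3 - 10.56*b^2 + 3.24*b - 2.0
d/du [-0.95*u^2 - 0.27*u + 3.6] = -1.9*u - 0.27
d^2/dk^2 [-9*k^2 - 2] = -18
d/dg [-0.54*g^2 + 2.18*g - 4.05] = 2.18 - 1.08*g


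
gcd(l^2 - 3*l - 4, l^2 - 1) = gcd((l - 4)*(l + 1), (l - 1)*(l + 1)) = l + 1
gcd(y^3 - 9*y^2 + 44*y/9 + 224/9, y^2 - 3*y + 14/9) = y - 7/3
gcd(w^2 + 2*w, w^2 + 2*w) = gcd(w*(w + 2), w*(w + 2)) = w^2 + 2*w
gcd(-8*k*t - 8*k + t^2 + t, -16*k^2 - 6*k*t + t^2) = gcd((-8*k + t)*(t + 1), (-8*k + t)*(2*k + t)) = -8*k + t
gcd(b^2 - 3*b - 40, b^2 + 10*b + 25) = b + 5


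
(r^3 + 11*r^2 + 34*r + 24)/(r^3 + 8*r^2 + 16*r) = (r^2 + 7*r + 6)/(r*(r + 4))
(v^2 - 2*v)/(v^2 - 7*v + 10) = v/(v - 5)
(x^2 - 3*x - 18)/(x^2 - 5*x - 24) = (x - 6)/(x - 8)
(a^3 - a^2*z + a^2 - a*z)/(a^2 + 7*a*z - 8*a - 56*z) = a*(a^2 - a*z + a - z)/(a^2 + 7*a*z - 8*a - 56*z)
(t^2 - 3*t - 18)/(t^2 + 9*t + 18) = (t - 6)/(t + 6)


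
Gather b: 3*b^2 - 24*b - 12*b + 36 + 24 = 3*b^2 - 36*b + 60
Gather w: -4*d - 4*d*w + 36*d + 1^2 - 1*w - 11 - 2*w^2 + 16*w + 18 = 32*d - 2*w^2 + w*(15 - 4*d) + 8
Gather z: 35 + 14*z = 14*z + 35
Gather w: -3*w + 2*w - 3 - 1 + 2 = -w - 2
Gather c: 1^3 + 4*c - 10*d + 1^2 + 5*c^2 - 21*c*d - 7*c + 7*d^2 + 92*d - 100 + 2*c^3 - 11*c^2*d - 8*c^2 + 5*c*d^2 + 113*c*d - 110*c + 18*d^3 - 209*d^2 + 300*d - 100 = 2*c^3 + c^2*(-11*d - 3) + c*(5*d^2 + 92*d - 113) + 18*d^3 - 202*d^2 + 382*d - 198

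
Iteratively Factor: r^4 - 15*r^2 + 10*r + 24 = (r - 2)*(r^3 + 2*r^2 - 11*r - 12) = (r - 3)*(r - 2)*(r^2 + 5*r + 4) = (r - 3)*(r - 2)*(r + 4)*(r + 1)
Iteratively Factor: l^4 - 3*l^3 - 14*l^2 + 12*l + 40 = (l + 2)*(l^3 - 5*l^2 - 4*l + 20) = (l + 2)^2*(l^2 - 7*l + 10) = (l - 2)*(l + 2)^2*(l - 5)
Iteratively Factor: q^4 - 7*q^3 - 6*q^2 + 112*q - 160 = (q - 4)*(q^3 - 3*q^2 - 18*q + 40) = (q - 4)*(q - 2)*(q^2 - q - 20) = (q - 4)*(q - 2)*(q + 4)*(q - 5)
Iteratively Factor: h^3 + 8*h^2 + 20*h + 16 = (h + 4)*(h^2 + 4*h + 4) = (h + 2)*(h + 4)*(h + 2)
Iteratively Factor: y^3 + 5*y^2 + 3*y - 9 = (y + 3)*(y^2 + 2*y - 3) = (y + 3)^2*(y - 1)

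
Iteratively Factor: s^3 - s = (s + 1)*(s^2 - s) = (s - 1)*(s + 1)*(s)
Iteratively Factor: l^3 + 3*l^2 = (l)*(l^2 + 3*l) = l^2*(l + 3)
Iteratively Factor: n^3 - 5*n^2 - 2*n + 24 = (n + 2)*(n^2 - 7*n + 12) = (n - 4)*(n + 2)*(n - 3)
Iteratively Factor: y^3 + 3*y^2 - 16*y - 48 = (y - 4)*(y^2 + 7*y + 12) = (y - 4)*(y + 4)*(y + 3)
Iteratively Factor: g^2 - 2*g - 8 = (g - 4)*(g + 2)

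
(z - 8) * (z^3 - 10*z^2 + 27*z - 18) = z^4 - 18*z^3 + 107*z^2 - 234*z + 144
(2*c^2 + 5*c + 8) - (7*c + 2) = 2*c^2 - 2*c + 6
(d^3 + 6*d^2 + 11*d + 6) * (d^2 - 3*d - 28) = d^5 + 3*d^4 - 35*d^3 - 195*d^2 - 326*d - 168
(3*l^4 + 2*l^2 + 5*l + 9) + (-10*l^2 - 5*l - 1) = 3*l^4 - 8*l^2 + 8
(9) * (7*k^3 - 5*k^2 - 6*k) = 63*k^3 - 45*k^2 - 54*k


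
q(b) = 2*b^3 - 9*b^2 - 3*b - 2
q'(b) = 6*b^2 - 18*b - 3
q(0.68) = -7.57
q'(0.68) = -12.47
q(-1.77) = -35.98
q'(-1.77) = 47.66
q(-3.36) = -169.39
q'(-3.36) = 125.22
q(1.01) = -12.15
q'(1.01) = -15.06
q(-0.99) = -9.79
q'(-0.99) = 20.70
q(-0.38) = -2.27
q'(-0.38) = 4.71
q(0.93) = -10.97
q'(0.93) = -14.55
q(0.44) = -4.89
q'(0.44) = -9.76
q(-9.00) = -2162.00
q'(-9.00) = 645.00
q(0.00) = -2.00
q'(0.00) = -3.00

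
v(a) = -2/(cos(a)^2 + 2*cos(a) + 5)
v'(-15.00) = 0.04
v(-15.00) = -0.49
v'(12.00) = 0.07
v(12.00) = -0.27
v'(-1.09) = 0.14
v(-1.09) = -0.33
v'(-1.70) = 0.15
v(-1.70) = -0.42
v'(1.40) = -0.16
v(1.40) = -0.37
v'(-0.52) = 0.07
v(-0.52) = -0.27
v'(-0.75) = 0.10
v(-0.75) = -0.29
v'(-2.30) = 0.06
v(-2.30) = -0.49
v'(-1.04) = 0.13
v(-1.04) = -0.32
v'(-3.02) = 0.00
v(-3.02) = -0.50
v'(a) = -2*(2*sin(a)*cos(a) + 2*sin(a))/(cos(a)^2 + 2*cos(a) + 5)^2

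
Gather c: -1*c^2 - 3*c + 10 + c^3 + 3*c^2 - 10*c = c^3 + 2*c^2 - 13*c + 10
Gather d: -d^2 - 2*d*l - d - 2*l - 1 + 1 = -d^2 + d*(-2*l - 1) - 2*l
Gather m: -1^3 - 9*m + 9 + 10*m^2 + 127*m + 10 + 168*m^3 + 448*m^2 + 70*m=168*m^3 + 458*m^2 + 188*m + 18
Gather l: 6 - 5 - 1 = 0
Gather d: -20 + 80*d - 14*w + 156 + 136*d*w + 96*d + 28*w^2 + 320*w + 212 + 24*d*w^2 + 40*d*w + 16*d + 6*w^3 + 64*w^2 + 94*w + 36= d*(24*w^2 + 176*w + 192) + 6*w^3 + 92*w^2 + 400*w + 384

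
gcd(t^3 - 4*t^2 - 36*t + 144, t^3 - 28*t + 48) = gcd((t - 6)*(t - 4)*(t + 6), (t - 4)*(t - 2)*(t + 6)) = t^2 + 2*t - 24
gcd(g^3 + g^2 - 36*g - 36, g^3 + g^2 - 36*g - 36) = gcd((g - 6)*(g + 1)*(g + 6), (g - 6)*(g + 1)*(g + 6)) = g^3 + g^2 - 36*g - 36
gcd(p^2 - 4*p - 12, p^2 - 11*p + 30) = p - 6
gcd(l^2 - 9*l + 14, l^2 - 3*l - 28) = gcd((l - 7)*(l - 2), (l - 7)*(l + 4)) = l - 7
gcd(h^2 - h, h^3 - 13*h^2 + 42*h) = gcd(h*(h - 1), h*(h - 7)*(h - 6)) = h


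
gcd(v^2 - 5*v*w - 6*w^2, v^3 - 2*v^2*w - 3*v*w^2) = v + w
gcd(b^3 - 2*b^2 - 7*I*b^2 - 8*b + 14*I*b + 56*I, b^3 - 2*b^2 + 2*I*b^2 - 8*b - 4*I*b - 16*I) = b^2 - 2*b - 8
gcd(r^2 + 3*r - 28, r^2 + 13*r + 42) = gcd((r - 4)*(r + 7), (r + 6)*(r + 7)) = r + 7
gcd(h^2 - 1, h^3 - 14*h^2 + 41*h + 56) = h + 1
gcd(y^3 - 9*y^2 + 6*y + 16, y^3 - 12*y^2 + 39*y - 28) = 1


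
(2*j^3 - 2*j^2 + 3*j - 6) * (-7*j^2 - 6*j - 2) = -14*j^5 + 2*j^4 - 13*j^3 + 28*j^2 + 30*j + 12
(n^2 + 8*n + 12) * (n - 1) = n^3 + 7*n^2 + 4*n - 12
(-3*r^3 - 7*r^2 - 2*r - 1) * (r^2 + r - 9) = -3*r^5 - 10*r^4 + 18*r^3 + 60*r^2 + 17*r + 9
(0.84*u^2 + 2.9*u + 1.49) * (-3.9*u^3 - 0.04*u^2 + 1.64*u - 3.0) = -3.276*u^5 - 11.3436*u^4 - 4.5494*u^3 + 2.1764*u^2 - 6.2564*u - 4.47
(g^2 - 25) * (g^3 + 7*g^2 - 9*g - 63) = g^5 + 7*g^4 - 34*g^3 - 238*g^2 + 225*g + 1575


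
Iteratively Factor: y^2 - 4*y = (y)*(y - 4)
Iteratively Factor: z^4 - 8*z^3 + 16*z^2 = (z - 4)*(z^3 - 4*z^2) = z*(z - 4)*(z^2 - 4*z) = z*(z - 4)^2*(z)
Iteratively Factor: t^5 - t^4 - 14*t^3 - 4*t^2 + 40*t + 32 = (t + 2)*(t^4 - 3*t^3 - 8*t^2 + 12*t + 16) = (t + 1)*(t + 2)*(t^3 - 4*t^2 - 4*t + 16) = (t - 4)*(t + 1)*(t + 2)*(t^2 - 4) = (t - 4)*(t + 1)*(t + 2)^2*(t - 2)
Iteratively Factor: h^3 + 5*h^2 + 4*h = (h + 1)*(h^2 + 4*h) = (h + 1)*(h + 4)*(h)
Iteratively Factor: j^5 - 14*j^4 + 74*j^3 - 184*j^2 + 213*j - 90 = (j - 3)*(j^4 - 11*j^3 + 41*j^2 - 61*j + 30) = (j - 5)*(j - 3)*(j^3 - 6*j^2 + 11*j - 6) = (j - 5)*(j - 3)^2*(j^2 - 3*j + 2) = (j - 5)*(j - 3)^2*(j - 2)*(j - 1)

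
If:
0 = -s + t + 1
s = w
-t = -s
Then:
No Solution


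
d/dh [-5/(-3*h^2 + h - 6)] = 5*(1 - 6*h)/(3*h^2 - h + 6)^2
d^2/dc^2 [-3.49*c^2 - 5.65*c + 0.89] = -6.98000000000000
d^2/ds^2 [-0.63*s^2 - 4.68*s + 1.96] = -1.26000000000000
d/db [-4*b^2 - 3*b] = -8*b - 3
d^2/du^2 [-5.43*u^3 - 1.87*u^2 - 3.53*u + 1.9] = -32.58*u - 3.74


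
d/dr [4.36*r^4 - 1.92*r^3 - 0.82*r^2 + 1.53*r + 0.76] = 17.44*r^3 - 5.76*r^2 - 1.64*r + 1.53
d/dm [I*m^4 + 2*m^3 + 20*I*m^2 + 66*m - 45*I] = 4*I*m^3 + 6*m^2 + 40*I*m + 66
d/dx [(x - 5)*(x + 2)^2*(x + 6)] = 4*x^3 + 15*x^2 - 44*x - 116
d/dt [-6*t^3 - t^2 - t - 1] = -18*t^2 - 2*t - 1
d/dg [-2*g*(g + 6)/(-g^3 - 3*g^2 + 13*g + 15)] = 2*(-g*(g + 6)*(3*g^2 + 6*g - 13) + 2*(g + 3)*(g^3 + 3*g^2 - 13*g - 15))/(g^3 + 3*g^2 - 13*g - 15)^2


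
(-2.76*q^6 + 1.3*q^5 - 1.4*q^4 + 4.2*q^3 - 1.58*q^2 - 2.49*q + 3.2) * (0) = 0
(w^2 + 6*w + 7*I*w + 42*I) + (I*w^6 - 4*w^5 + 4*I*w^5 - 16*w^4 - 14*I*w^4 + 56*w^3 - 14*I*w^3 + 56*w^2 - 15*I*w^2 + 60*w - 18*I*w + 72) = I*w^6 - 4*w^5 + 4*I*w^5 - 16*w^4 - 14*I*w^4 + 56*w^3 - 14*I*w^3 + 57*w^2 - 15*I*w^2 + 66*w - 11*I*w + 72 + 42*I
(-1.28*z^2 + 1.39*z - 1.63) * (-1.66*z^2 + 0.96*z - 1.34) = 2.1248*z^4 - 3.5362*z^3 + 5.7554*z^2 - 3.4274*z + 2.1842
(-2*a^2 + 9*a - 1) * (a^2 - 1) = -2*a^4 + 9*a^3 + a^2 - 9*a + 1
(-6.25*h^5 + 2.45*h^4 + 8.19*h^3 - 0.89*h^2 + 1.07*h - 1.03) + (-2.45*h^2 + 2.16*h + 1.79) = -6.25*h^5 + 2.45*h^4 + 8.19*h^3 - 3.34*h^2 + 3.23*h + 0.76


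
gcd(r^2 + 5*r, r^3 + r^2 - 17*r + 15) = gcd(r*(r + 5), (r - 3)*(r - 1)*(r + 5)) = r + 5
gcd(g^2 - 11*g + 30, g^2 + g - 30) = g - 5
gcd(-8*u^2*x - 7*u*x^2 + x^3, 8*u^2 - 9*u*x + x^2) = -8*u + x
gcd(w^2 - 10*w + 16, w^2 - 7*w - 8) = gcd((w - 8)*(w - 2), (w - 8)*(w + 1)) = w - 8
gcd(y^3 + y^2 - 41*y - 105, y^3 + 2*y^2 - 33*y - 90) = y^2 + 8*y + 15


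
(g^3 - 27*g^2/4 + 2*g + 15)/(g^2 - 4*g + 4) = (4*g^2 - 19*g - 30)/(4*(g - 2))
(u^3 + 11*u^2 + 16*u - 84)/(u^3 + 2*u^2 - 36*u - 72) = (u^2 + 5*u - 14)/(u^2 - 4*u - 12)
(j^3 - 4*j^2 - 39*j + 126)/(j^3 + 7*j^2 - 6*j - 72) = (j - 7)/(j + 4)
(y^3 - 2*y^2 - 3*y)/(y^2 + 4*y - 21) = y*(y + 1)/(y + 7)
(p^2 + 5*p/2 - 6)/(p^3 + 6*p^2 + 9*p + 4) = (p - 3/2)/(p^2 + 2*p + 1)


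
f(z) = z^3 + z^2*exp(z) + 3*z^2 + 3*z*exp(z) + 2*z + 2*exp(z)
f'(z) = z^2*exp(z) + 3*z^2 + 5*z*exp(z) + 6*z + 5*exp(z) + 2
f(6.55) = 45560.78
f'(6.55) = 56565.80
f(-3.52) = -13.37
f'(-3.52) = 18.04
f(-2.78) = -3.77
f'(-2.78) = 8.43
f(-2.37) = -1.15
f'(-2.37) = 4.52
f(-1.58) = 0.33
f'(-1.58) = -0.07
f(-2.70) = -3.13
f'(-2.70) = 7.59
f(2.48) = 224.83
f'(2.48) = 316.55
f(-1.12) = 0.08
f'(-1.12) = -0.74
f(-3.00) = -5.90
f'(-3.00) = 10.95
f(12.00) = 29623556.04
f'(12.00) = 34016257.41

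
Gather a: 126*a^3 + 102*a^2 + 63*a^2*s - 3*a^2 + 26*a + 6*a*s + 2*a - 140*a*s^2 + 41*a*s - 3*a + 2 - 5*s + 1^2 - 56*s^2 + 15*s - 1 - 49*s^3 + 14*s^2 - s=126*a^3 + a^2*(63*s + 99) + a*(-140*s^2 + 47*s + 25) - 49*s^3 - 42*s^2 + 9*s + 2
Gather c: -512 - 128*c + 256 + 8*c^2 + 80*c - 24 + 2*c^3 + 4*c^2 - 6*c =2*c^3 + 12*c^2 - 54*c - 280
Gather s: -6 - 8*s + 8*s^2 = 8*s^2 - 8*s - 6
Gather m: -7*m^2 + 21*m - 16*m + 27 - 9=-7*m^2 + 5*m + 18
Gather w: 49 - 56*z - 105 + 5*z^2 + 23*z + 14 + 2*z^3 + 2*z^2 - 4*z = 2*z^3 + 7*z^2 - 37*z - 42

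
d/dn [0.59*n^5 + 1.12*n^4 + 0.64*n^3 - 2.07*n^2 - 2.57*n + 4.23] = 2.95*n^4 + 4.48*n^3 + 1.92*n^2 - 4.14*n - 2.57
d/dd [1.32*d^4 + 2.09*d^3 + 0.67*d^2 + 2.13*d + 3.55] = 5.28*d^3 + 6.27*d^2 + 1.34*d + 2.13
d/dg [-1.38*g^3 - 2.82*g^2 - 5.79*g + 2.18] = -4.14*g^2 - 5.64*g - 5.79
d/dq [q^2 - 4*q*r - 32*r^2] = 2*q - 4*r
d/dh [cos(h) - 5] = -sin(h)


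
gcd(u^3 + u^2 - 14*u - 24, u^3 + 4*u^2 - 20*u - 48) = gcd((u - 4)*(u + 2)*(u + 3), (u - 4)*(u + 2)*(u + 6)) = u^2 - 2*u - 8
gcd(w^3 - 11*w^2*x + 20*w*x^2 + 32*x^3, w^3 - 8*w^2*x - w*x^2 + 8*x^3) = -w^2 + 7*w*x + 8*x^2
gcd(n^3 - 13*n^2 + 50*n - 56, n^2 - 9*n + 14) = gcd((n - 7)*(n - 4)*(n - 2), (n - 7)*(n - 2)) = n^2 - 9*n + 14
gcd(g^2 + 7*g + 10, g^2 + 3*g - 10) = g + 5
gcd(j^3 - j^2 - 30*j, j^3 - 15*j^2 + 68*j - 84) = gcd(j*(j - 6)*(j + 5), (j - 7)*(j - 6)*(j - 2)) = j - 6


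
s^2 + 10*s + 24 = (s + 4)*(s + 6)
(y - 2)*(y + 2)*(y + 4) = y^3 + 4*y^2 - 4*y - 16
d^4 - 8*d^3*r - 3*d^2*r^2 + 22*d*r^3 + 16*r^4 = (d - 8*r)*(d - 2*r)*(d + r)^2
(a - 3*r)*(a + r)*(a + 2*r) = a^3 - 7*a*r^2 - 6*r^3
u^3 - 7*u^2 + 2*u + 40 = (u - 5)*(u - 4)*(u + 2)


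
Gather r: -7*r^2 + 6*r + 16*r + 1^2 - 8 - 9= -7*r^2 + 22*r - 16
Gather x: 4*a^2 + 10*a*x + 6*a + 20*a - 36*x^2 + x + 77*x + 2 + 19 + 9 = 4*a^2 + 26*a - 36*x^2 + x*(10*a + 78) + 30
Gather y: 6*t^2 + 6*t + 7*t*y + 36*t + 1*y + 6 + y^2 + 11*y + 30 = 6*t^2 + 42*t + y^2 + y*(7*t + 12) + 36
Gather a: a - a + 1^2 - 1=0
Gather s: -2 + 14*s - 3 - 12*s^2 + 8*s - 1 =-12*s^2 + 22*s - 6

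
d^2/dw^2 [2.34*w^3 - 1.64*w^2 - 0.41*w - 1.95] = 14.04*w - 3.28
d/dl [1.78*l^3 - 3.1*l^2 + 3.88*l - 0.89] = 5.34*l^2 - 6.2*l + 3.88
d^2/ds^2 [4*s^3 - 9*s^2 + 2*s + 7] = 24*s - 18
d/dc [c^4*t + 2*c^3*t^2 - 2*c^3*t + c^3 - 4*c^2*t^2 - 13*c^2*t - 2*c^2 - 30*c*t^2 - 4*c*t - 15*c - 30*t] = 4*c^3*t + 6*c^2*t^2 - 6*c^2*t + 3*c^2 - 8*c*t^2 - 26*c*t - 4*c - 30*t^2 - 4*t - 15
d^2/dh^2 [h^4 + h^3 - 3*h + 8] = 6*h*(2*h + 1)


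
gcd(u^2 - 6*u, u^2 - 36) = u - 6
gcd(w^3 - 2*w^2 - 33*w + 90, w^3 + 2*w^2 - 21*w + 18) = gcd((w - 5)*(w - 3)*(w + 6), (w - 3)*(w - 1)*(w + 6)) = w^2 + 3*w - 18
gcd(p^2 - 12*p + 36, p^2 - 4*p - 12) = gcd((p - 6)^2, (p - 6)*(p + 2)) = p - 6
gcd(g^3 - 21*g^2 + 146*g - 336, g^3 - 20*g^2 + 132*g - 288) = g^2 - 14*g + 48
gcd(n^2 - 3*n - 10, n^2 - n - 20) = n - 5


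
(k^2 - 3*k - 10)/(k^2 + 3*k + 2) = (k - 5)/(k + 1)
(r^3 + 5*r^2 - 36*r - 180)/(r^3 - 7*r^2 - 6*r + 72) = (r^2 + 11*r + 30)/(r^2 - r - 12)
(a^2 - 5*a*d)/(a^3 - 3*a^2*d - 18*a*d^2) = (-a + 5*d)/(-a^2 + 3*a*d + 18*d^2)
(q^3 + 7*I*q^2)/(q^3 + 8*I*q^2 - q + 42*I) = q^2/(q^2 + I*q + 6)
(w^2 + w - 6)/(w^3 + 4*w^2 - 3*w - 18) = 1/(w + 3)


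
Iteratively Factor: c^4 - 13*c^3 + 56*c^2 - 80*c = (c - 4)*(c^3 - 9*c^2 + 20*c) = c*(c - 4)*(c^2 - 9*c + 20) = c*(c - 4)^2*(c - 5)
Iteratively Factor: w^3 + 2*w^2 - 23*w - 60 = (w - 5)*(w^2 + 7*w + 12) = (w - 5)*(w + 3)*(w + 4)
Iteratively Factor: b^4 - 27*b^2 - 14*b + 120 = (b - 2)*(b^3 + 2*b^2 - 23*b - 60) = (b - 2)*(b + 3)*(b^2 - b - 20) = (b - 2)*(b + 3)*(b + 4)*(b - 5)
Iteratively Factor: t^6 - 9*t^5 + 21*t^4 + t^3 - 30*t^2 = (t + 1)*(t^5 - 10*t^4 + 31*t^3 - 30*t^2) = (t - 5)*(t + 1)*(t^4 - 5*t^3 + 6*t^2) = t*(t - 5)*(t + 1)*(t^3 - 5*t^2 + 6*t) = t*(t - 5)*(t - 3)*(t + 1)*(t^2 - 2*t) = t*(t - 5)*(t - 3)*(t - 2)*(t + 1)*(t)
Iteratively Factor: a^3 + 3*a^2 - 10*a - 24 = (a + 2)*(a^2 + a - 12) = (a + 2)*(a + 4)*(a - 3)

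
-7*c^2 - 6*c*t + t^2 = (-7*c + t)*(c + t)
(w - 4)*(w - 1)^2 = w^3 - 6*w^2 + 9*w - 4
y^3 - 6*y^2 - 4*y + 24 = (y - 6)*(y - 2)*(y + 2)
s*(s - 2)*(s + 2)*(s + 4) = s^4 + 4*s^3 - 4*s^2 - 16*s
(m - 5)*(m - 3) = m^2 - 8*m + 15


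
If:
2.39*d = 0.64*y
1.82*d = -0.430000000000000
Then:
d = -0.24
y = -0.88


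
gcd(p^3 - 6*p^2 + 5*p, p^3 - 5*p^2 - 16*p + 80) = p - 5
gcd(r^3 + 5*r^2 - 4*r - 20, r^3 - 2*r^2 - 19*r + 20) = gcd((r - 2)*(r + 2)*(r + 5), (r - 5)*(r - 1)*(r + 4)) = 1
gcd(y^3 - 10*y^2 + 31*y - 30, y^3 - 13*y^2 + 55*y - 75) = y^2 - 8*y + 15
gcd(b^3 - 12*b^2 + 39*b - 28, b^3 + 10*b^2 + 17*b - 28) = b - 1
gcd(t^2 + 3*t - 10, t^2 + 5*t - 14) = t - 2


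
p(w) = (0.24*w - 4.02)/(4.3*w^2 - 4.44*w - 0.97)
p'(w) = (4.44 - 8.6*w)*(0.24*w - 4.02)/(4.3*w^2 - 4.44*w - 0.97)^2 + 0.24/(4.3*w^2 - 4.44*w - 0.97)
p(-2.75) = -0.11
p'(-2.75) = -0.06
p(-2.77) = -0.11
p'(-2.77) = -0.06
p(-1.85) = -0.20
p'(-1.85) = -0.18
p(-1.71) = -0.23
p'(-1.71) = -0.22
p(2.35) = -0.28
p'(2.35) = 0.38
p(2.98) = -0.14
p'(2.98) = 0.13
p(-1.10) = -0.47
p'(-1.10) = -0.69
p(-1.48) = -0.29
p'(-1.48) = -0.32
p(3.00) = -0.14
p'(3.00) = 0.13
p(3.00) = -0.14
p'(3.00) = 0.13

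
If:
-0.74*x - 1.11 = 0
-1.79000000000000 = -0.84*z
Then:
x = -1.50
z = 2.13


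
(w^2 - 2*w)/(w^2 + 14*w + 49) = w*(w - 2)/(w^2 + 14*w + 49)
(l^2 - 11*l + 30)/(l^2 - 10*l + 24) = (l - 5)/(l - 4)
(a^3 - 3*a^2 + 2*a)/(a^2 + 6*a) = (a^2 - 3*a + 2)/(a + 6)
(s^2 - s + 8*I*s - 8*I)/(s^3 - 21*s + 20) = (s + 8*I)/(s^2 + s - 20)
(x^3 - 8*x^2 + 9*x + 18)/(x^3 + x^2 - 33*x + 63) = (x^2 - 5*x - 6)/(x^2 + 4*x - 21)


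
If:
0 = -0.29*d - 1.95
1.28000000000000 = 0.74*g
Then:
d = -6.72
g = 1.73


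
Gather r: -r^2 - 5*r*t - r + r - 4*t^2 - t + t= -r^2 - 5*r*t - 4*t^2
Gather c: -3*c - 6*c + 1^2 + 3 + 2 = 6 - 9*c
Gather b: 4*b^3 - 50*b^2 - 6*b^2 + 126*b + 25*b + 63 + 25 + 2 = 4*b^3 - 56*b^2 + 151*b + 90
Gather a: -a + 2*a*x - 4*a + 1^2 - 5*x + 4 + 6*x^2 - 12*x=a*(2*x - 5) + 6*x^2 - 17*x + 5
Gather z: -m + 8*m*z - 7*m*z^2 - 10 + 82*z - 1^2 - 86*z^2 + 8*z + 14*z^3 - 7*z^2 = -m + 14*z^3 + z^2*(-7*m - 93) + z*(8*m + 90) - 11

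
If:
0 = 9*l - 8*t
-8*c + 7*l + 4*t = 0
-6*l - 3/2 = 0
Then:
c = -23/64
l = -1/4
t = -9/32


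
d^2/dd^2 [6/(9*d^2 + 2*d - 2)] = 12*(-81*d^2 - 18*d + 4*(9*d + 1)^2 + 18)/(9*d^2 + 2*d - 2)^3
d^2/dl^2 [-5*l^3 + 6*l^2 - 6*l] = 12 - 30*l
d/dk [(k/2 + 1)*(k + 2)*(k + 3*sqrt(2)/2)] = (k/2 + 1)*(3*k + 2 + 3*sqrt(2))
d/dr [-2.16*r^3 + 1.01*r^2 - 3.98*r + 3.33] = -6.48*r^2 + 2.02*r - 3.98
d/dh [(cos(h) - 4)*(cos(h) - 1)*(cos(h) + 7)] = (-3*cos(h)^2 - 4*cos(h) + 31)*sin(h)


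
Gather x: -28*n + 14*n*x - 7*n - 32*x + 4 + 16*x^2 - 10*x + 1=-35*n + 16*x^2 + x*(14*n - 42) + 5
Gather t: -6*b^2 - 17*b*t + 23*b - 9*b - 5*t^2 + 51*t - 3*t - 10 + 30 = -6*b^2 + 14*b - 5*t^2 + t*(48 - 17*b) + 20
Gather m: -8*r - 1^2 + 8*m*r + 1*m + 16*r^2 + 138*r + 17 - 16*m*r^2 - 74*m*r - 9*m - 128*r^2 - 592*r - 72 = m*(-16*r^2 - 66*r - 8) - 112*r^2 - 462*r - 56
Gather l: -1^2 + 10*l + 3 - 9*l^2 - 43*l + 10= -9*l^2 - 33*l + 12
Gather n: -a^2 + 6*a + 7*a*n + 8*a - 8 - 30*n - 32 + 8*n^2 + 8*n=-a^2 + 14*a + 8*n^2 + n*(7*a - 22) - 40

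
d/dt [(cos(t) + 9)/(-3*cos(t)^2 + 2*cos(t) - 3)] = 3*(sin(t)^2 - 18*cos(t) + 6)*sin(t)/(3*sin(t)^2 + 2*cos(t) - 6)^2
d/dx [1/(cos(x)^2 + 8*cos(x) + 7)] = 2*(cos(x) + 4)*sin(x)/(cos(x)^2 + 8*cos(x) + 7)^2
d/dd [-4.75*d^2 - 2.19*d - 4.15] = -9.5*d - 2.19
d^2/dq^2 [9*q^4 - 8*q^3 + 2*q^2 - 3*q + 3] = 108*q^2 - 48*q + 4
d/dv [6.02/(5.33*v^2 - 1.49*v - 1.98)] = (8.9698 - 64.1732*v)/(-5.33*v^2 + 1.49*v + 1.98)^2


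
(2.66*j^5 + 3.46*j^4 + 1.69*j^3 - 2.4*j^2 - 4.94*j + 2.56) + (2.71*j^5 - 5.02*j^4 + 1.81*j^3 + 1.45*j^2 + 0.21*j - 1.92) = 5.37*j^5 - 1.56*j^4 + 3.5*j^3 - 0.95*j^2 - 4.73*j + 0.64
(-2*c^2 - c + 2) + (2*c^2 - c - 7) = -2*c - 5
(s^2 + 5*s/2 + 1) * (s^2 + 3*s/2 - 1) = s^4 + 4*s^3 + 15*s^2/4 - s - 1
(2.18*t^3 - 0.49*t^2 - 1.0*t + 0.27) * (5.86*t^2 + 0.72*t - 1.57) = 12.7748*t^5 - 1.3018*t^4 - 9.6354*t^3 + 1.6315*t^2 + 1.7644*t - 0.4239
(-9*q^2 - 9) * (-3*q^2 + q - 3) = 27*q^4 - 9*q^3 + 54*q^2 - 9*q + 27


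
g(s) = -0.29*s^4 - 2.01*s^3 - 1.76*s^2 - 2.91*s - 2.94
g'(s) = -1.16*s^3 - 6.03*s^2 - 3.52*s - 2.91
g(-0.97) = -0.20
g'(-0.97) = -4.11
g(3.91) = -229.16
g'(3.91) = -178.20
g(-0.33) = -2.10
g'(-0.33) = -2.36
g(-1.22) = 1.00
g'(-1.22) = -5.48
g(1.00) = -9.91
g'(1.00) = -13.62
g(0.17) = -3.50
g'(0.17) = -3.69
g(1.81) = -29.00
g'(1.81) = -35.91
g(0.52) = -5.23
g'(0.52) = -6.53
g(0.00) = -2.94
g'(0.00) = -2.91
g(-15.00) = -8252.79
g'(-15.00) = 2608.14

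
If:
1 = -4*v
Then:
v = -1/4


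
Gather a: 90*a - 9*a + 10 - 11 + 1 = 81*a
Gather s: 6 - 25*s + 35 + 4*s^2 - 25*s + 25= 4*s^2 - 50*s + 66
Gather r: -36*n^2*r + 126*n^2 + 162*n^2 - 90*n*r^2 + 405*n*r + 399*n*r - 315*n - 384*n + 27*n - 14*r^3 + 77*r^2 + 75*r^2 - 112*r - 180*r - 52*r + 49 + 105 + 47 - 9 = 288*n^2 - 672*n - 14*r^3 + r^2*(152 - 90*n) + r*(-36*n^2 + 804*n - 344) + 192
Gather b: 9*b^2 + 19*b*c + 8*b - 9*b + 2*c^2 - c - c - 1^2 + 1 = 9*b^2 + b*(19*c - 1) + 2*c^2 - 2*c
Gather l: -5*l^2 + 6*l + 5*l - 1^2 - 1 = -5*l^2 + 11*l - 2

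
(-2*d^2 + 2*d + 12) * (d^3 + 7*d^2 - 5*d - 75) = -2*d^5 - 12*d^4 + 36*d^3 + 224*d^2 - 210*d - 900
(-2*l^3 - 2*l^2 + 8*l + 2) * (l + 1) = -2*l^4 - 4*l^3 + 6*l^2 + 10*l + 2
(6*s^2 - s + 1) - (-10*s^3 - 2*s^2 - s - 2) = 10*s^3 + 8*s^2 + 3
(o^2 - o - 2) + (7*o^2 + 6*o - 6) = 8*o^2 + 5*o - 8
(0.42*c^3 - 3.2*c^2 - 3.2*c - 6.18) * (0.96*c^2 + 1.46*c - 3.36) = 0.4032*c^5 - 2.4588*c^4 - 9.1552*c^3 + 0.147200000000002*c^2 + 1.7292*c + 20.7648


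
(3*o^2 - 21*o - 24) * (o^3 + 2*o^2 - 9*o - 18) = 3*o^5 - 15*o^4 - 93*o^3 + 87*o^2 + 594*o + 432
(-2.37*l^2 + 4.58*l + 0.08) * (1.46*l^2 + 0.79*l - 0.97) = -3.4602*l^4 + 4.8145*l^3 + 6.0339*l^2 - 4.3794*l - 0.0776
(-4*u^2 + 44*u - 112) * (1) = -4*u^2 + 44*u - 112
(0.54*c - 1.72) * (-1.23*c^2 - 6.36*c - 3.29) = -0.6642*c^3 - 1.3188*c^2 + 9.1626*c + 5.6588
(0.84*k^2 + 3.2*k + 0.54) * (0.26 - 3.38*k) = -2.8392*k^3 - 10.5976*k^2 - 0.9932*k + 0.1404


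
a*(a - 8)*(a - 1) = a^3 - 9*a^2 + 8*a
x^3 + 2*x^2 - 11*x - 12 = (x - 3)*(x + 1)*(x + 4)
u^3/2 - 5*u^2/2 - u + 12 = (u/2 + 1)*(u - 4)*(u - 3)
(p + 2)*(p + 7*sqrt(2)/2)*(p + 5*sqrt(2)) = p^3 + 2*p^2 + 17*sqrt(2)*p^2/2 + 17*sqrt(2)*p + 35*p + 70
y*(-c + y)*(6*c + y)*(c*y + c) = -6*c^3*y^2 - 6*c^3*y + 5*c^2*y^3 + 5*c^2*y^2 + c*y^4 + c*y^3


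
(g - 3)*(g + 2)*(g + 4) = g^3 + 3*g^2 - 10*g - 24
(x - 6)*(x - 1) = x^2 - 7*x + 6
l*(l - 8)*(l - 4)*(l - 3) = l^4 - 15*l^3 + 68*l^2 - 96*l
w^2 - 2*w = w*(w - 2)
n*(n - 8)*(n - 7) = n^3 - 15*n^2 + 56*n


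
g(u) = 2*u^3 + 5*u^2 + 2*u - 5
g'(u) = 6*u^2 + 10*u + 2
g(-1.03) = -3.94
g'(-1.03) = -1.93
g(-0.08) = -5.13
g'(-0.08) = 1.24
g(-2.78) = -14.89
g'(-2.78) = 20.57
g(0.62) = -1.36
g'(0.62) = 10.51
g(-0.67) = -4.70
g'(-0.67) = -2.01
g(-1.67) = -3.71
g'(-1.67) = 2.03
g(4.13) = 229.43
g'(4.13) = 145.64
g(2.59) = 68.47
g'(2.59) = 68.15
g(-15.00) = -5660.00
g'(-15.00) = 1202.00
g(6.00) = 619.00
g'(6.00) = 278.00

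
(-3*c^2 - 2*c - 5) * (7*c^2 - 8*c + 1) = -21*c^4 + 10*c^3 - 22*c^2 + 38*c - 5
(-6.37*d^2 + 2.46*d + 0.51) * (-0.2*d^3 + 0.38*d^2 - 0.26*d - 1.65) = 1.274*d^5 - 2.9126*d^4 + 2.489*d^3 + 10.0647*d^2 - 4.1916*d - 0.8415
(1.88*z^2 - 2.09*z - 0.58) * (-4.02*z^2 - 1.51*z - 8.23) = -7.5576*z^4 + 5.563*z^3 - 9.9849*z^2 + 18.0765*z + 4.7734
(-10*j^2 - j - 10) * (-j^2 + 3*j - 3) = 10*j^4 - 29*j^3 + 37*j^2 - 27*j + 30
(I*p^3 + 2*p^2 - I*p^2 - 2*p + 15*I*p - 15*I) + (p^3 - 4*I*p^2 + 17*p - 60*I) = p^3 + I*p^3 + 2*p^2 - 5*I*p^2 + 15*p + 15*I*p - 75*I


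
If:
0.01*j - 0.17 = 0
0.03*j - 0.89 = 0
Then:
No Solution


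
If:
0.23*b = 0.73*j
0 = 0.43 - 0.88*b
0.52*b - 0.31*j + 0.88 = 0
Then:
No Solution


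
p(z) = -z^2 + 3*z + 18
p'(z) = 3 - 2*z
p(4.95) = 8.35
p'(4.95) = -6.90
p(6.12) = -1.09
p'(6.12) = -9.24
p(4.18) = 13.07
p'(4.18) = -5.36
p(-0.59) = 15.88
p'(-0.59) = 4.18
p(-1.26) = 12.63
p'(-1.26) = 5.52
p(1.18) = 20.15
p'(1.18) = 0.64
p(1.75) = 20.19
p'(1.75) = -0.50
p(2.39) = 19.46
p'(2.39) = -1.78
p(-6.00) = -36.00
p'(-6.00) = 15.00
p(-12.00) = -162.00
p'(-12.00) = 27.00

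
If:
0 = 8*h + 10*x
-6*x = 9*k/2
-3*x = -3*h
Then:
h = 0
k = 0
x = 0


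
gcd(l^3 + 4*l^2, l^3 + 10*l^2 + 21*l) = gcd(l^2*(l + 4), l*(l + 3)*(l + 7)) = l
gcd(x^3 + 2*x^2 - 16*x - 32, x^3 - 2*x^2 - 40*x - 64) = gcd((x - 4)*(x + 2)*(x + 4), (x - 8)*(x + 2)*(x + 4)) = x^2 + 6*x + 8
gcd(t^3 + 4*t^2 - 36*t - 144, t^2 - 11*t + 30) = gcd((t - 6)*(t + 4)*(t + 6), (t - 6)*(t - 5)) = t - 6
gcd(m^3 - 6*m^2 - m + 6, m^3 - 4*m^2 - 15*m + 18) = m^2 - 7*m + 6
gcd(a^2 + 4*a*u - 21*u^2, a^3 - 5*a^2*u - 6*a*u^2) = 1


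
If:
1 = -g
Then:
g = -1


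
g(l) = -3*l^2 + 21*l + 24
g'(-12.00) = 93.00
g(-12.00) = -660.00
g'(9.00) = -33.00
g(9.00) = -30.00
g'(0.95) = 15.30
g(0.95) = 41.24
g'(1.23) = 13.62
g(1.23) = 45.29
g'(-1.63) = 30.78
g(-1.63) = -18.20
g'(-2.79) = 37.74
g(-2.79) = -57.94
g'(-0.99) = 26.94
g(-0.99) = 0.27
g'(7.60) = -24.60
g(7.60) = 10.32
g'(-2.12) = 33.72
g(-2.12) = -34.00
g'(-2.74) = 37.44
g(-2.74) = -56.06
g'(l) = 21 - 6*l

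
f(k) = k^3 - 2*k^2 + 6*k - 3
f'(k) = 3*k^2 - 4*k + 6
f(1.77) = 6.90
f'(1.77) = 8.32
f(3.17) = 27.78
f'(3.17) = 23.47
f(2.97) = 23.38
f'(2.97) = 20.58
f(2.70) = 18.30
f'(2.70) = 17.07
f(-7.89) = -666.01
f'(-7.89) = 224.32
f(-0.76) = -9.15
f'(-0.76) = 10.77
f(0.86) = 1.32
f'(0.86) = 4.78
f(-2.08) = -33.13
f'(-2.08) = 27.30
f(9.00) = 618.00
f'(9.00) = 213.00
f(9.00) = 618.00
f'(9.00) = 213.00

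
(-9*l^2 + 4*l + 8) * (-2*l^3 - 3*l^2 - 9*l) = 18*l^5 + 19*l^4 + 53*l^3 - 60*l^2 - 72*l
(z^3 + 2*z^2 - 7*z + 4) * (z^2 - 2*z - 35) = z^5 - 46*z^3 - 52*z^2 + 237*z - 140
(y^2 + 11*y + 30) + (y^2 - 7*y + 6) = 2*y^2 + 4*y + 36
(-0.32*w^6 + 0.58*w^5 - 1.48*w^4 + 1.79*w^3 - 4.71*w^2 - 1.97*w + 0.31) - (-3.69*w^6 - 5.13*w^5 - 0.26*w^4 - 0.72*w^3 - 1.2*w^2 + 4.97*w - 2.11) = 3.37*w^6 + 5.71*w^5 - 1.22*w^4 + 2.51*w^3 - 3.51*w^2 - 6.94*w + 2.42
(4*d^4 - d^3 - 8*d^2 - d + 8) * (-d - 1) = -4*d^5 - 3*d^4 + 9*d^3 + 9*d^2 - 7*d - 8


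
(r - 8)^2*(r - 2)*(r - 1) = r^4 - 19*r^3 + 114*r^2 - 224*r + 128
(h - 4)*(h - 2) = h^2 - 6*h + 8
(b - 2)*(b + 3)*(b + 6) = b^3 + 7*b^2 - 36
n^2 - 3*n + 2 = (n - 2)*(n - 1)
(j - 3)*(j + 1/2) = j^2 - 5*j/2 - 3/2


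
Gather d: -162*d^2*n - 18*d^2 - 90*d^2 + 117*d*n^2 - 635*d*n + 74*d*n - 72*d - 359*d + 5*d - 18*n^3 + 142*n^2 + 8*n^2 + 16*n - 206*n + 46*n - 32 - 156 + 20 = d^2*(-162*n - 108) + d*(117*n^2 - 561*n - 426) - 18*n^3 + 150*n^2 - 144*n - 168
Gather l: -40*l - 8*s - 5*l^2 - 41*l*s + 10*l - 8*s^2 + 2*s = -5*l^2 + l*(-41*s - 30) - 8*s^2 - 6*s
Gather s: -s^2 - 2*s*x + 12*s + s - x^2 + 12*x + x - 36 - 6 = -s^2 + s*(13 - 2*x) - x^2 + 13*x - 42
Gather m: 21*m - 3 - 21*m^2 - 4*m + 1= -21*m^2 + 17*m - 2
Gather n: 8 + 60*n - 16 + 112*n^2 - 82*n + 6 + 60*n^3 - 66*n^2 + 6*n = 60*n^3 + 46*n^2 - 16*n - 2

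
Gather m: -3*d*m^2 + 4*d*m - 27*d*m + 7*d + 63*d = -3*d*m^2 - 23*d*m + 70*d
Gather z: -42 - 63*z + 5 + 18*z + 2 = -45*z - 35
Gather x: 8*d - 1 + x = 8*d + x - 1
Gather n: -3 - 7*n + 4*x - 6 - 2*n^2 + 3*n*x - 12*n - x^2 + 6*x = -2*n^2 + n*(3*x - 19) - x^2 + 10*x - 9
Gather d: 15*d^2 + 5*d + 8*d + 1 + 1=15*d^2 + 13*d + 2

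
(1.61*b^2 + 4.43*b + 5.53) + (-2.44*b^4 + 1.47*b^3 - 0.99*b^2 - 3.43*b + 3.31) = -2.44*b^4 + 1.47*b^3 + 0.62*b^2 + 1.0*b + 8.84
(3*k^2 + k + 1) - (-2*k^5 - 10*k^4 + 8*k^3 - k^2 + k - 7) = 2*k^5 + 10*k^4 - 8*k^3 + 4*k^2 + 8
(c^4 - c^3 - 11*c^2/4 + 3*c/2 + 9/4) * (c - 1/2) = c^5 - 3*c^4/2 - 9*c^3/4 + 23*c^2/8 + 3*c/2 - 9/8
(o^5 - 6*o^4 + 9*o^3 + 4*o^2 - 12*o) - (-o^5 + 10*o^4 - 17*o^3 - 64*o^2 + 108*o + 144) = 2*o^5 - 16*o^4 + 26*o^3 + 68*o^2 - 120*o - 144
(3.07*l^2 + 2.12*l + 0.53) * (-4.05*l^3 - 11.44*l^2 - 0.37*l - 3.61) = -12.4335*l^5 - 43.7068*l^4 - 27.5352*l^3 - 17.9303*l^2 - 7.8493*l - 1.9133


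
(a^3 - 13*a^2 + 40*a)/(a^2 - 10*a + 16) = a*(a - 5)/(a - 2)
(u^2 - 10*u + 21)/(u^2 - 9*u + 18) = (u - 7)/(u - 6)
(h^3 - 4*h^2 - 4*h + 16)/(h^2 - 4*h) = h - 4/h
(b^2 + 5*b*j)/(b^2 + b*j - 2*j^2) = b*(b + 5*j)/(b^2 + b*j - 2*j^2)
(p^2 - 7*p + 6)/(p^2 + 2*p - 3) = (p - 6)/(p + 3)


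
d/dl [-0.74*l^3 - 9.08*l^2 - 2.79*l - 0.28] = -2.22*l^2 - 18.16*l - 2.79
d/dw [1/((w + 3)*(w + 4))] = (-2*w - 7)/(w^4 + 14*w^3 + 73*w^2 + 168*w + 144)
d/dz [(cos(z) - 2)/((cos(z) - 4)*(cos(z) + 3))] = (cos(z)^2 - 4*cos(z) + 14)*sin(z)/((cos(z) - 4)^2*(cos(z) + 3)^2)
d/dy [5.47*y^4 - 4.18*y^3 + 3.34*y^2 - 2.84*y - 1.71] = 21.88*y^3 - 12.54*y^2 + 6.68*y - 2.84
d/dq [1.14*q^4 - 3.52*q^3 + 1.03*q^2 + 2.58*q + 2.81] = 4.56*q^3 - 10.56*q^2 + 2.06*q + 2.58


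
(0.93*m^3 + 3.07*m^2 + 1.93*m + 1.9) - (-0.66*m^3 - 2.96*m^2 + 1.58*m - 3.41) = 1.59*m^3 + 6.03*m^2 + 0.35*m + 5.31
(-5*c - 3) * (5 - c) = 5*c^2 - 22*c - 15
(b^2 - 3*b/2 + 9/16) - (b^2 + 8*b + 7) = -19*b/2 - 103/16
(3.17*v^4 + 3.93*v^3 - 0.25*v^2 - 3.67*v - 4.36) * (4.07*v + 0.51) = 12.9019*v^5 + 17.6118*v^4 + 0.9868*v^3 - 15.0644*v^2 - 19.6169*v - 2.2236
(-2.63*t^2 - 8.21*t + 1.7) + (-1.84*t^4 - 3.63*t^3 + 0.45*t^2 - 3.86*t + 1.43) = -1.84*t^4 - 3.63*t^3 - 2.18*t^2 - 12.07*t + 3.13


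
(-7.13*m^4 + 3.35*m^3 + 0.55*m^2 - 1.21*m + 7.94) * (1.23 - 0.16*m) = 1.1408*m^5 - 9.3059*m^4 + 4.0325*m^3 + 0.8701*m^2 - 2.7587*m + 9.7662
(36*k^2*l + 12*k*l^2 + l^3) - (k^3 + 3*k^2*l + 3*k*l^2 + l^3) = -k^3 + 33*k^2*l + 9*k*l^2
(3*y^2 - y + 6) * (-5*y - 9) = -15*y^3 - 22*y^2 - 21*y - 54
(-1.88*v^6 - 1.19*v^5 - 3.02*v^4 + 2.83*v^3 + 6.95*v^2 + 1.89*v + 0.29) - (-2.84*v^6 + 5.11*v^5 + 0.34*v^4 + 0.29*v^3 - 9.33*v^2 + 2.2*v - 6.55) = 0.96*v^6 - 6.3*v^5 - 3.36*v^4 + 2.54*v^3 + 16.28*v^2 - 0.31*v + 6.84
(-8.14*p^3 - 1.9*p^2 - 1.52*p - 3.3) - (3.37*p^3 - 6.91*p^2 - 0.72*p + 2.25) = -11.51*p^3 + 5.01*p^2 - 0.8*p - 5.55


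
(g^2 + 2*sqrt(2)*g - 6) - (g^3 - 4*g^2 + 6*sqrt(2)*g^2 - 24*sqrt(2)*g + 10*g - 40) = -g^3 - 6*sqrt(2)*g^2 + 5*g^2 - 10*g + 26*sqrt(2)*g + 34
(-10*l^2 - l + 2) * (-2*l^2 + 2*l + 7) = 20*l^4 - 18*l^3 - 76*l^2 - 3*l + 14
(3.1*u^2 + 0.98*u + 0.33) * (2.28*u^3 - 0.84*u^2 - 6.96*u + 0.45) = 7.068*u^5 - 0.3696*u^4 - 21.6468*u^3 - 5.703*u^2 - 1.8558*u + 0.1485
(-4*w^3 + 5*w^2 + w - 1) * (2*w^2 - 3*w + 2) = -8*w^5 + 22*w^4 - 21*w^3 + 5*w^2 + 5*w - 2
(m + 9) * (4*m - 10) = 4*m^2 + 26*m - 90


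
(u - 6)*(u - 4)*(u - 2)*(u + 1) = u^4 - 11*u^3 + 32*u^2 - 4*u - 48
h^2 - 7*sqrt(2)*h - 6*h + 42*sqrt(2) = (h - 6)*(h - 7*sqrt(2))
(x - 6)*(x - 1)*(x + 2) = x^3 - 5*x^2 - 8*x + 12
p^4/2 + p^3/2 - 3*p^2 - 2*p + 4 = (p/2 + 1)*(p - 2)*(p - 1)*(p + 2)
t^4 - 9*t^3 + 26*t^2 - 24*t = t*(t - 4)*(t - 3)*(t - 2)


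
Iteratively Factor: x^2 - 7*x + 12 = (x - 4)*(x - 3)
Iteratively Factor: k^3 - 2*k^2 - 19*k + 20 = (k + 4)*(k^2 - 6*k + 5) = (k - 5)*(k + 4)*(k - 1)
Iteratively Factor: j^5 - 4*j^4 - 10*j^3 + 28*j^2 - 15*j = (j - 1)*(j^4 - 3*j^3 - 13*j^2 + 15*j) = (j - 1)^2*(j^3 - 2*j^2 - 15*j) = (j - 1)^2*(j + 3)*(j^2 - 5*j) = (j - 5)*(j - 1)^2*(j + 3)*(j)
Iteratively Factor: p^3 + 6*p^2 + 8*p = (p)*(p^2 + 6*p + 8) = p*(p + 2)*(p + 4)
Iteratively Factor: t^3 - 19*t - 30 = (t + 2)*(t^2 - 2*t - 15) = (t - 5)*(t + 2)*(t + 3)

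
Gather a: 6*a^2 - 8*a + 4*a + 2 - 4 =6*a^2 - 4*a - 2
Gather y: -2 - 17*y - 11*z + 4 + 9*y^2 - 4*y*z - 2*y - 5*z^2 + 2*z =9*y^2 + y*(-4*z - 19) - 5*z^2 - 9*z + 2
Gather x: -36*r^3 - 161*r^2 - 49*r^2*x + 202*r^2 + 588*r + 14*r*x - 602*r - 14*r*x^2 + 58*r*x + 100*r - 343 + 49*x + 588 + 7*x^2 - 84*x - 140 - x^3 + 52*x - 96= -36*r^3 + 41*r^2 + 86*r - x^3 + x^2*(7 - 14*r) + x*(-49*r^2 + 72*r + 17) + 9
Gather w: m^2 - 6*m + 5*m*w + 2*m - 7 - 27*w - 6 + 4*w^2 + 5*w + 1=m^2 - 4*m + 4*w^2 + w*(5*m - 22) - 12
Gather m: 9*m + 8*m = 17*m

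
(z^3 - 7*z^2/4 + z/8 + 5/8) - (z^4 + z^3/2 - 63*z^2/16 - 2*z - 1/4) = -z^4 + z^3/2 + 35*z^2/16 + 17*z/8 + 7/8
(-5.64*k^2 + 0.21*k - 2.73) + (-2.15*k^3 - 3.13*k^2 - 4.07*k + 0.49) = -2.15*k^3 - 8.77*k^2 - 3.86*k - 2.24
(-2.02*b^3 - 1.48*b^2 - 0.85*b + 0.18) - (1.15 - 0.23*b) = -2.02*b^3 - 1.48*b^2 - 0.62*b - 0.97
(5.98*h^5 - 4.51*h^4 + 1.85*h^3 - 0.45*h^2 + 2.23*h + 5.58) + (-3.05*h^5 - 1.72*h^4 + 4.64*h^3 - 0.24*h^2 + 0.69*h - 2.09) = 2.93*h^5 - 6.23*h^4 + 6.49*h^3 - 0.69*h^2 + 2.92*h + 3.49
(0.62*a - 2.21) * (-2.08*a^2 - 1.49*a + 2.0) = -1.2896*a^3 + 3.673*a^2 + 4.5329*a - 4.42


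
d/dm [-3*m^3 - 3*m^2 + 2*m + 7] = -9*m^2 - 6*m + 2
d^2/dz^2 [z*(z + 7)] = 2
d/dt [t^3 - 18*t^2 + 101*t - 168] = 3*t^2 - 36*t + 101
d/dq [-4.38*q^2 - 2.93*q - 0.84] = -8.76*q - 2.93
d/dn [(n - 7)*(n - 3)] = 2*n - 10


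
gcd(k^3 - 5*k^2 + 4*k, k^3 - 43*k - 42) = 1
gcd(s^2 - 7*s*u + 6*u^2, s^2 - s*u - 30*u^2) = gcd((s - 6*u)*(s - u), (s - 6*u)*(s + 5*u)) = s - 6*u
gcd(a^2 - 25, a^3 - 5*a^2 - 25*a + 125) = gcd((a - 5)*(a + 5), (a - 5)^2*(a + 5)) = a^2 - 25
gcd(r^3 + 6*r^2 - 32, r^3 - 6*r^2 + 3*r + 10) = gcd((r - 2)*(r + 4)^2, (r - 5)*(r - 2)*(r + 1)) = r - 2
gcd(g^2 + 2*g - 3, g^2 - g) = g - 1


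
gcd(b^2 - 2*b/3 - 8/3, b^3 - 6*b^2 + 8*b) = b - 2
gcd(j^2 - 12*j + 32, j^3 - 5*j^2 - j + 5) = 1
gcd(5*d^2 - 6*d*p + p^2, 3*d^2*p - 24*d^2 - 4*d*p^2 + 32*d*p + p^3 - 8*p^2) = -d + p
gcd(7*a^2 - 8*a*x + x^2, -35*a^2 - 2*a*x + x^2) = -7*a + x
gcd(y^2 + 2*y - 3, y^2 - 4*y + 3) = y - 1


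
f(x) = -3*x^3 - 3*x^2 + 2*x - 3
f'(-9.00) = -673.00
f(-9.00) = 1923.00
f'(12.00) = -1366.00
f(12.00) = -5595.00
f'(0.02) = 1.88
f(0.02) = -2.96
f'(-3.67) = -97.20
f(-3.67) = 97.55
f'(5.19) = -271.56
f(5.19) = -492.82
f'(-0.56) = 2.54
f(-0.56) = -4.53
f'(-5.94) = -279.91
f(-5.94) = 508.02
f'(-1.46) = -8.42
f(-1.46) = -2.98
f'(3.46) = -126.50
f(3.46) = -156.26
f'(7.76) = -586.52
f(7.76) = -1570.00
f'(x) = -9*x^2 - 6*x + 2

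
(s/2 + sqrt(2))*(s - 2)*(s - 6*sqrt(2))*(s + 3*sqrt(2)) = s^4/2 - s^3 - sqrt(2)*s^3/2 - 24*s^2 + sqrt(2)*s^2 - 36*sqrt(2)*s + 48*s + 72*sqrt(2)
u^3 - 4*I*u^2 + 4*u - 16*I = (u - 4*I)*(u - 2*I)*(u + 2*I)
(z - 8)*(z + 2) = z^2 - 6*z - 16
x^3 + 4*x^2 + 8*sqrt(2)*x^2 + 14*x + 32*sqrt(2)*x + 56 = (x + 4)*(x + sqrt(2))*(x + 7*sqrt(2))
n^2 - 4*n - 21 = (n - 7)*(n + 3)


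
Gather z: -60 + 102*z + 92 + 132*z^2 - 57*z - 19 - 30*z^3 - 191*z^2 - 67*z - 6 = -30*z^3 - 59*z^2 - 22*z + 7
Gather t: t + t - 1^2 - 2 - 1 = 2*t - 4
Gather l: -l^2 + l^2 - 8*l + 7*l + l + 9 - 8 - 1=0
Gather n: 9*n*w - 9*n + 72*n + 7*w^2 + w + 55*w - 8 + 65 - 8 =n*(9*w + 63) + 7*w^2 + 56*w + 49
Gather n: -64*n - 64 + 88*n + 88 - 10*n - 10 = 14*n + 14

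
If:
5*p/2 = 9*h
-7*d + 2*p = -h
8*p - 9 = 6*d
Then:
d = 123/254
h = 105/254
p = 189/127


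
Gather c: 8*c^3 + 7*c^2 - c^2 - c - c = 8*c^3 + 6*c^2 - 2*c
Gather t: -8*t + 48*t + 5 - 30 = 40*t - 25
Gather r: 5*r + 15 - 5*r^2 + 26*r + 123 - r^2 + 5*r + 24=-6*r^2 + 36*r + 162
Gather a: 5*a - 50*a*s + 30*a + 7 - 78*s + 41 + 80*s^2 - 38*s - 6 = a*(35 - 50*s) + 80*s^2 - 116*s + 42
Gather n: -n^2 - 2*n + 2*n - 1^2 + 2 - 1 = -n^2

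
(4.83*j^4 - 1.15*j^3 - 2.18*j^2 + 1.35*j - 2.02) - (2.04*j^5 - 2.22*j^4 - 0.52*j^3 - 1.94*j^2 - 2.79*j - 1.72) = -2.04*j^5 + 7.05*j^4 - 0.63*j^3 - 0.24*j^2 + 4.14*j - 0.3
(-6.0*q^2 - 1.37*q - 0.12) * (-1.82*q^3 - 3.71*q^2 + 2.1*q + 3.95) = 10.92*q^5 + 24.7534*q^4 - 7.2989*q^3 - 26.1318*q^2 - 5.6635*q - 0.474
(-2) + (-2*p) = -2*p - 2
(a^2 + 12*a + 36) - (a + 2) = a^2 + 11*a + 34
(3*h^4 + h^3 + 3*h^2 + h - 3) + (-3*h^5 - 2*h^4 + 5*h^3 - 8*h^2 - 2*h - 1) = -3*h^5 + h^4 + 6*h^3 - 5*h^2 - h - 4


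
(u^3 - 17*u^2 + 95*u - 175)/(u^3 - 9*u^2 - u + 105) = (u - 5)/(u + 3)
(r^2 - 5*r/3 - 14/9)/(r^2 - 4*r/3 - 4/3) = (r - 7/3)/(r - 2)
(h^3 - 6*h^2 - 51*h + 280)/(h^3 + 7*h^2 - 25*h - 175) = (h - 8)/(h + 5)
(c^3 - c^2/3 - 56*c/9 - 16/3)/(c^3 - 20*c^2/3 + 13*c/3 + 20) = (c + 4/3)/(c - 5)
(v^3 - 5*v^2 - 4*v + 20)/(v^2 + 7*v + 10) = (v^2 - 7*v + 10)/(v + 5)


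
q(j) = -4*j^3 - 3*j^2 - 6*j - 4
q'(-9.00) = -924.00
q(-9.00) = 2723.00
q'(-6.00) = -402.00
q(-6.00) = 788.00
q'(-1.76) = -32.61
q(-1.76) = 19.07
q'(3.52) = -175.80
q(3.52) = -236.75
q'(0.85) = -19.77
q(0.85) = -13.72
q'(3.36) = -161.64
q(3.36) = -209.76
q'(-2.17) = -49.49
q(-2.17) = 35.77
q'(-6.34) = -450.31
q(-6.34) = 932.81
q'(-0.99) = -11.82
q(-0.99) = 2.88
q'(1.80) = -55.68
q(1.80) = -47.85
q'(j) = -12*j^2 - 6*j - 6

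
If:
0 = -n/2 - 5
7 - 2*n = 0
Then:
No Solution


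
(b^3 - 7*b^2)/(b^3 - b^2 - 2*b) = b*(7 - b)/(-b^2 + b + 2)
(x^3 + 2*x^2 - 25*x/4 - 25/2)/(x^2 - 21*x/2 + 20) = (x^2 + 9*x/2 + 5)/(x - 8)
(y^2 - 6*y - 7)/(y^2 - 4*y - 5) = (y - 7)/(y - 5)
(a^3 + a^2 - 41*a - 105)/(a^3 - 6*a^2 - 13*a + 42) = (a + 5)/(a - 2)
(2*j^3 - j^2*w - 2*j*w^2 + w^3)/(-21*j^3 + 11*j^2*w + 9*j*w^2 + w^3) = (-2*j^2 - j*w + w^2)/(21*j^2 + 10*j*w + w^2)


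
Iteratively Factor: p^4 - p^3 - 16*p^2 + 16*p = (p - 1)*(p^3 - 16*p) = p*(p - 1)*(p^2 - 16) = p*(p - 1)*(p + 4)*(p - 4)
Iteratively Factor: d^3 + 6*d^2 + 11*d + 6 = (d + 2)*(d^2 + 4*d + 3) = (d + 1)*(d + 2)*(d + 3)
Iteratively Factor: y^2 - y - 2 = (y - 2)*(y + 1)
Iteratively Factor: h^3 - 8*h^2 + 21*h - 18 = (h - 2)*(h^2 - 6*h + 9) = (h - 3)*(h - 2)*(h - 3)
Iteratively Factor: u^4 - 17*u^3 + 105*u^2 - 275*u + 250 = (u - 5)*(u^3 - 12*u^2 + 45*u - 50) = (u - 5)^2*(u^2 - 7*u + 10) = (u - 5)^3*(u - 2)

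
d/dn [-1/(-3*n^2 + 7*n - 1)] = (7 - 6*n)/(3*n^2 - 7*n + 1)^2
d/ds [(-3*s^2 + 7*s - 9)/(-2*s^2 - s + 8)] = (17*s^2 - 84*s + 47)/(4*s^4 + 4*s^3 - 31*s^2 - 16*s + 64)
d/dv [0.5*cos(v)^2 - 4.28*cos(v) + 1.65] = (4.28 - 1.0*cos(v))*sin(v)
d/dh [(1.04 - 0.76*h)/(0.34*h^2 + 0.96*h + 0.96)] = (0.2584*h^2 - 0.7072*h - 1.728)/(0.1156*h^4 + 0.6528*h^3 + 1.5744*h^2 + 1.8432*h + 0.9216)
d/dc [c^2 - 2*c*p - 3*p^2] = 2*c - 2*p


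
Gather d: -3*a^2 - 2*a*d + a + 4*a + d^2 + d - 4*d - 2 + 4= -3*a^2 + 5*a + d^2 + d*(-2*a - 3) + 2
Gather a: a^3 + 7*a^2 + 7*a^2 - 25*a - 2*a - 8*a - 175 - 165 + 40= a^3 + 14*a^2 - 35*a - 300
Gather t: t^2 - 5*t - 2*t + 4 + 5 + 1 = t^2 - 7*t + 10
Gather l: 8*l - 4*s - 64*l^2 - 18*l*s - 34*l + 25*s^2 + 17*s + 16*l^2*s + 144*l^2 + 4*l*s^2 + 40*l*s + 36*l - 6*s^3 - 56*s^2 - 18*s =l^2*(16*s + 80) + l*(4*s^2 + 22*s + 10) - 6*s^3 - 31*s^2 - 5*s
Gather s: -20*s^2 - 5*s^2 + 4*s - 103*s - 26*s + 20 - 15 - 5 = -25*s^2 - 125*s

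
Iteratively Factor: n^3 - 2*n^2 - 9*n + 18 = (n + 3)*(n^2 - 5*n + 6) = (n - 3)*(n + 3)*(n - 2)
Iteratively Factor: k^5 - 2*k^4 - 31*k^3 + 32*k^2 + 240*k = (k + 3)*(k^4 - 5*k^3 - 16*k^2 + 80*k) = (k - 4)*(k + 3)*(k^3 - k^2 - 20*k) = (k - 5)*(k - 4)*(k + 3)*(k^2 + 4*k) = k*(k - 5)*(k - 4)*(k + 3)*(k + 4)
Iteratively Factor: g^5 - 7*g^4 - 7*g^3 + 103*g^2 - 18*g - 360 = (g + 2)*(g^4 - 9*g^3 + 11*g^2 + 81*g - 180) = (g + 2)*(g + 3)*(g^3 - 12*g^2 + 47*g - 60) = (g - 4)*(g + 2)*(g + 3)*(g^2 - 8*g + 15) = (g - 5)*(g - 4)*(g + 2)*(g + 3)*(g - 3)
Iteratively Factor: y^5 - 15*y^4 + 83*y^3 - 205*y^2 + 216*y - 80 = (y - 4)*(y^4 - 11*y^3 + 39*y^2 - 49*y + 20) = (y - 4)*(y - 1)*(y^3 - 10*y^2 + 29*y - 20) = (y - 5)*(y - 4)*(y - 1)*(y^2 - 5*y + 4) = (y - 5)*(y - 4)^2*(y - 1)*(y - 1)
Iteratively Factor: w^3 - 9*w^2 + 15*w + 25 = (w + 1)*(w^2 - 10*w + 25) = (w - 5)*(w + 1)*(w - 5)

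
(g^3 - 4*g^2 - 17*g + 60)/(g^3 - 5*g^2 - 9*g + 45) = (g + 4)/(g + 3)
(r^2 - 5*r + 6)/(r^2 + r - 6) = (r - 3)/(r + 3)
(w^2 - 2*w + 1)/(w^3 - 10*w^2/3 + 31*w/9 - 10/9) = 9*(w - 1)/(9*w^2 - 21*w + 10)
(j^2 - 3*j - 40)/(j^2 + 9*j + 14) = (j^2 - 3*j - 40)/(j^2 + 9*j + 14)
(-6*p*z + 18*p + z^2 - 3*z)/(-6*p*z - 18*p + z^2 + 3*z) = (z - 3)/(z + 3)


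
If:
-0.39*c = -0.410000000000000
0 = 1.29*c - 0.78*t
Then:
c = 1.05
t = 1.74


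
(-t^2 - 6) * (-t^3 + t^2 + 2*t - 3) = t^5 - t^4 + 4*t^3 - 3*t^2 - 12*t + 18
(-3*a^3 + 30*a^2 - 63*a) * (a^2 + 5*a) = -3*a^5 + 15*a^4 + 87*a^3 - 315*a^2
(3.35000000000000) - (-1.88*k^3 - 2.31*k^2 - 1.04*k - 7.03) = 1.88*k^3 + 2.31*k^2 + 1.04*k + 10.38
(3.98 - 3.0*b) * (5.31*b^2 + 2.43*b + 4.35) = -15.93*b^3 + 13.8438*b^2 - 3.3786*b + 17.313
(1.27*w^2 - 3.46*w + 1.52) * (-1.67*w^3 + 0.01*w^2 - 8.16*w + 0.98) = -2.1209*w^5 + 5.7909*w^4 - 12.9362*w^3 + 29.4934*w^2 - 15.794*w + 1.4896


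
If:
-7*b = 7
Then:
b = -1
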